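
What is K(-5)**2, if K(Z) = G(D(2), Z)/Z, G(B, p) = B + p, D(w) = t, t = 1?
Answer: 16/25 ≈ 0.64000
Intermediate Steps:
D(w) = 1
K(Z) = (1 + Z)/Z
K(-5)**2 = ((1 - 5)/(-5))**2 = (-1/5*(-4))**2 = (4/5)**2 = 16/25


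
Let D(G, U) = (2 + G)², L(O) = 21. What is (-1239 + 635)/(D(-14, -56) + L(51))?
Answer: -604/165 ≈ -3.6606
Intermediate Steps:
(-1239 + 635)/(D(-14, -56) + L(51)) = (-1239 + 635)/((2 - 14)² + 21) = -604/((-12)² + 21) = -604/(144 + 21) = -604/165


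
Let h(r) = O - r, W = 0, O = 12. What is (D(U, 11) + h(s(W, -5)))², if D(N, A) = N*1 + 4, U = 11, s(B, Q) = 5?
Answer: 484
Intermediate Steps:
D(N, A) = 4 + N (D(N, A) = N + 4 = 4 + N)
h(r) = 12 - r
(D(U, 11) + h(s(W, -5)))² = ((4 + 11) + (12 - 1*5))² = (15 + (12 - 5))² = (15 + 7)² = 22² = 484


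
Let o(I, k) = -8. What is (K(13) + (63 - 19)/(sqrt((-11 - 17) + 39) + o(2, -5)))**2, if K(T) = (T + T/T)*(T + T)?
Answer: 358744896/2809 - 1666720*sqrt(11)/2809 ≈ 1.2574e+5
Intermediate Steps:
K(T) = 2*T*(1 + T) (K(T) = (T + 1)*(2*T) = (1 + T)*(2*T) = 2*T*(1 + T))
(K(13) + (63 - 19)/(sqrt((-11 - 17) + 39) + o(2, -5)))**2 = (2*13*(1 + 13) + (63 - 19)/(sqrt((-11 - 17) + 39) - 8))**2 = (2*13*14 + 44/(sqrt(-28 + 39) - 8))**2 = (364 + 44/(sqrt(11) - 8))**2 = (364 + 44/(-8 + sqrt(11)))**2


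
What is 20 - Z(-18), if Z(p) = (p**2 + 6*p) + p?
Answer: -178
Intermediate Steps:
Z(p) = p**2 + 7*p
20 - Z(-18) = 20 - (-18)*(7 - 18) = 20 - (-18)*(-11) = 20 - 1*198 = 20 - 198 = -178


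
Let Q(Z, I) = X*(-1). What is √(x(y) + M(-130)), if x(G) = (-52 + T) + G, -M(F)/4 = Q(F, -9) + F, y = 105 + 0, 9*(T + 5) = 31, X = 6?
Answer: √5359/3 ≈ 24.402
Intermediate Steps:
Q(Z, I) = -6 (Q(Z, I) = 6*(-1) = -6)
T = -14/9 (T = -5 + (⅑)*31 = -5 + 31/9 = -14/9 ≈ -1.5556)
y = 105
M(F) = 24 - 4*F (M(F) = -4*(-6 + F) = 24 - 4*F)
x(G) = -482/9 + G (x(G) = (-52 - 14/9) + G = -482/9 + G)
√(x(y) + M(-130)) = √((-482/9 + 105) + (24 - 4*(-130))) = √(463/9 + (24 + 520)) = √(463/9 + 544) = √(5359/9) = √5359/3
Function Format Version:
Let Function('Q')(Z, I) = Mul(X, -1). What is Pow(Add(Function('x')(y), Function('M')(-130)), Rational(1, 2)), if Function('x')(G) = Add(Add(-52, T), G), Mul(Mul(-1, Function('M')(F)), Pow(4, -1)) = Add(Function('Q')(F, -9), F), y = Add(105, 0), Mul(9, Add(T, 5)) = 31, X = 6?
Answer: Mul(Rational(1, 3), Pow(5359, Rational(1, 2))) ≈ 24.402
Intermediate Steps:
Function('Q')(Z, I) = -6 (Function('Q')(Z, I) = Mul(6, -1) = -6)
T = Rational(-14, 9) (T = Add(-5, Mul(Rational(1, 9), 31)) = Add(-5, Rational(31, 9)) = Rational(-14, 9) ≈ -1.5556)
y = 105
Function('M')(F) = Add(24, Mul(-4, F)) (Function('M')(F) = Mul(-4, Add(-6, F)) = Add(24, Mul(-4, F)))
Function('x')(G) = Add(Rational(-482, 9), G) (Function('x')(G) = Add(Add(-52, Rational(-14, 9)), G) = Add(Rational(-482, 9), G))
Pow(Add(Function('x')(y), Function('M')(-130)), Rational(1, 2)) = Pow(Add(Add(Rational(-482, 9), 105), Add(24, Mul(-4, -130))), Rational(1, 2)) = Pow(Add(Rational(463, 9), Add(24, 520)), Rational(1, 2)) = Pow(Add(Rational(463, 9), 544), Rational(1, 2)) = Pow(Rational(5359, 9), Rational(1, 2)) = Mul(Rational(1, 3), Pow(5359, Rational(1, 2)))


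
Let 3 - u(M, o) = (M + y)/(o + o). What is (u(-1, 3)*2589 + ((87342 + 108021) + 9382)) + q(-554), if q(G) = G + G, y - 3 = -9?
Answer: 428849/2 ≈ 2.1442e+5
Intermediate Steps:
y = -6 (y = 3 - 9 = -6)
q(G) = 2*G
u(M, o) = 3 - (-6 + M)/(2*o) (u(M, o) = 3 - (M - 6)/(o + o) = 3 - (-6 + M)/(2*o))
(u(-1, 3)*2589 + ((87342 + 108021) + 9382)) + q(-554) = (((1/2)*(6 - 1*(-1) + 6*3)/3)*2589 + ((87342 + 108021) + 9382)) + 2*(-554) = (((1/2)*(1/3)*(6 + 1 + 18))*2589 + (195363 + 9382)) - 1108 = (((1/2)*(1/3)*25)*2589 + 204745) - 1108 = ((25/6)*2589 + 204745) - 1108 = (21575/2 + 204745) - 1108 = 431065/2 - 1108 = 428849/2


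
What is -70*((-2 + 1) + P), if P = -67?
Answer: 4760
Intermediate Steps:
-70*((-2 + 1) + P) = -70*((-2 + 1) - 67) = -70*(-1 - 67) = -70*(-68) = 4760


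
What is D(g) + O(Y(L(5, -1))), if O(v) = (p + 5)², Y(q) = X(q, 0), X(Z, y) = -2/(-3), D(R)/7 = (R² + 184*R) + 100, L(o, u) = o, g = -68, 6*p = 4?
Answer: -490355/9 ≈ -54484.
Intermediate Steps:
p = ⅔ (p = (⅙)*4 = ⅔ ≈ 0.66667)
D(R) = 700 + 7*R² + 1288*R (D(R) = 7*((R² + 184*R) + 100) = 7*(100 + R² + 184*R) = 700 + 7*R² + 1288*R)
X(Z, y) = ⅔ (X(Z, y) = -2*(-⅓) = ⅔)
Y(q) = ⅔
O(v) = 289/9 (O(v) = (⅔ + 5)² = (17/3)² = 289/9)
D(g) + O(Y(L(5, -1))) = (700 + 7*(-68)² + 1288*(-68)) + 289/9 = (700 + 7*4624 - 87584) + 289/9 = (700 + 32368 - 87584) + 289/9 = -54516 + 289/9 = -490355/9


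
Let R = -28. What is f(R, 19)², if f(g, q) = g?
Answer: 784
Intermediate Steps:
f(R, 19)² = (-28)² = 784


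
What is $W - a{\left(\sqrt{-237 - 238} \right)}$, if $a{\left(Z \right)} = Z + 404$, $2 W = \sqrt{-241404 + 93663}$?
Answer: $-404 - 5 i \sqrt{19} + \frac{11 i \sqrt{1221}}{2} \approx -404.0 + 170.39 i$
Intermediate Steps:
$W = \frac{11 i \sqrt{1221}}{2}$ ($W = \frac{\sqrt{-241404 + 93663}}{2} = \frac{\sqrt{-147741}}{2} = \frac{11 i \sqrt{1221}}{2} \approx 192.19 i$)
$a{\left(Z \right)} = 404 + Z$
$W - a{\left(\sqrt{-237 - 238} \right)} = \frac{11 i \sqrt{1221}}{2} - \left(404 + \sqrt{-237 - 238}\right) = \frac{11 i \sqrt{1221}}{2} - \left(404 + \sqrt{-475}\right) = \frac{11 i \sqrt{1221}}{2} - \left(404 + 5 i \sqrt{19}\right) = -404 - 5 i \sqrt{19} + \frac{11 i \sqrt{1221}}{2}$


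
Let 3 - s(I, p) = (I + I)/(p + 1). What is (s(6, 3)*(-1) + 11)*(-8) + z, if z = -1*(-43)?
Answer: -45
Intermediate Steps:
s(I, p) = 3 - 2*I/(1 + p) (s(I, p) = 3 - (I + I)/(p + 1) = 3 - 2*I/(1 + p))
z = 43
(s(6, 3)*(-1) + 11)*(-8) + z = (((3 - 2*6 + 3*3)/(1 + 3))*(-1) + 11)*(-8) + 43 = (((3 - 12 + 9)/4)*(-1) + 11)*(-8) + 43 = (((¼)*0)*(-1) + 11)*(-8) + 43 = (0*(-1) + 11)*(-8) + 43 = (0 + 11)*(-8) + 43 = 11*(-8) + 43 = -88 + 43 = -45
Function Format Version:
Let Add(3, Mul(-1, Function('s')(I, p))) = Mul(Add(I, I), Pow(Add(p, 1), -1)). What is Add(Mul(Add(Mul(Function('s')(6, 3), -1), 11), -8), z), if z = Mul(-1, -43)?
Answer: -45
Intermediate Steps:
Function('s')(I, p) = Add(3, Mul(-2, I, Pow(Add(1, p), -1))) (Function('s')(I, p) = Add(3, Mul(-1, Mul(Add(I, I), Pow(Add(p, 1), -1)))) = Add(3, Mul(-1, Mul(Mul(2, I), Pow(Add(1, p), -1)))) = Add(3, Mul(-1, Mul(2, I, Pow(Add(1, p), -1)))) = Add(3, Mul(-2, I, Pow(Add(1, p), -1))))
z = 43
Add(Mul(Add(Mul(Function('s')(6, 3), -1), 11), -8), z) = Add(Mul(Add(Mul(Mul(Pow(Add(1, 3), -1), Add(3, Mul(-2, 6), Mul(3, 3))), -1), 11), -8), 43) = Add(Mul(Add(Mul(Mul(Pow(4, -1), Add(3, -12, 9)), -1), 11), -8), 43) = Add(Mul(Add(Mul(Mul(Rational(1, 4), 0), -1), 11), -8), 43) = Add(Mul(Add(Mul(0, -1), 11), -8), 43) = Add(Mul(Add(0, 11), -8), 43) = Add(Mul(11, -8), 43) = Add(-88, 43) = -45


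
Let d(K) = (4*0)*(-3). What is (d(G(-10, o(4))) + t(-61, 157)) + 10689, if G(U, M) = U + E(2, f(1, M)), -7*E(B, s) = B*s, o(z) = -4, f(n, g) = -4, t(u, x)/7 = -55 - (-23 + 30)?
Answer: 10255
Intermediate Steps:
t(u, x) = -434 (t(u, x) = 7*(-55 - (-23 + 30)) = 7*(-55 - 1*7) = 7*(-55 - 7) = 7*(-62) = -434)
E(B, s) = -B*s/7
G(U, M) = 8/7 + U (G(U, M) = U - 1/7*2*(-4) = U + 8/7 = 8/7 + U)
d(K) = 0 (d(K) = 0*(-3) = 0)
(d(G(-10, o(4))) + t(-61, 157)) + 10689 = (0 - 434) + 10689 = -434 + 10689 = 10255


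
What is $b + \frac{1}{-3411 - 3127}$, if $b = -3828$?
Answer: $- \frac{25027465}{6538} \approx -3828.0$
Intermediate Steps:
$b + \frac{1}{-3411 - 3127} = -3828 + \frac{1}{-3411 - 3127} = -3828 + \frac{1}{-6538} = -3828 - \frac{1}{6538} = - \frac{25027465}{6538}$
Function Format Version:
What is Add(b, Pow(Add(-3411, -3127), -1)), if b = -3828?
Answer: Rational(-25027465, 6538) ≈ -3828.0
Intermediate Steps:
Add(b, Pow(Add(-3411, -3127), -1)) = Add(-3828, Pow(Add(-3411, -3127), -1)) = Add(-3828, Pow(-6538, -1)) = Add(-3828, Rational(-1, 6538)) = Rational(-25027465, 6538)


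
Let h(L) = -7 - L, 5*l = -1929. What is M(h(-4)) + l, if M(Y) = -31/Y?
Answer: -5632/15 ≈ -375.47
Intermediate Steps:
l = -1929/5 (l = (⅕)*(-1929) = -1929/5 ≈ -385.80)
M(h(-4)) + l = -31/(-7 - 1*(-4)) - 1929/5 = -31/(-7 + 4) - 1929/5 = -31/(-3) - 1929/5 = -31*(-⅓) - 1929/5 = 31/3 - 1929/5 = -5632/15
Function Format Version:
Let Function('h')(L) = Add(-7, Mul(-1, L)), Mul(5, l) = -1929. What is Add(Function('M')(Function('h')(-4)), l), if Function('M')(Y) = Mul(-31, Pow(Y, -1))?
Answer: Rational(-5632, 15) ≈ -375.47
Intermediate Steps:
l = Rational(-1929, 5) (l = Mul(Rational(1, 5), -1929) = Rational(-1929, 5) ≈ -385.80)
Add(Function('M')(Function('h')(-4)), l) = Add(Mul(-31, Pow(Add(-7, Mul(-1, -4)), -1)), Rational(-1929, 5)) = Add(Mul(-31, Pow(Add(-7, 4), -1)), Rational(-1929, 5)) = Add(Mul(-31, Pow(-3, -1)), Rational(-1929, 5)) = Add(Mul(-31, Rational(-1, 3)), Rational(-1929, 5)) = Add(Rational(31, 3), Rational(-1929, 5)) = Rational(-5632, 15)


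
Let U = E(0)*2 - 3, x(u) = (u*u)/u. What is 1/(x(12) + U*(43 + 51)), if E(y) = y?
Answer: -1/270 ≈ -0.0037037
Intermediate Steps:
x(u) = u (x(u) = u²/u = u)
U = -3 (U = 0*2 - 3 = 0 - 3 = -3)
1/(x(12) + U*(43 + 51)) = 1/(12 - 3*(43 + 51)) = 1/(12 - 3*94) = 1/(12 - 282) = 1/(-270) = -1/270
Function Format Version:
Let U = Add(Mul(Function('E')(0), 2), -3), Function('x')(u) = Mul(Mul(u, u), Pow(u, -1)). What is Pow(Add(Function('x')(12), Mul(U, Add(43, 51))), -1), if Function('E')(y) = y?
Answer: Rational(-1, 270) ≈ -0.0037037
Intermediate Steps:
Function('x')(u) = u (Function('x')(u) = Mul(Pow(u, 2), Pow(u, -1)) = u)
U = -3 (U = Add(Mul(0, 2), -3) = Add(0, -3) = -3)
Pow(Add(Function('x')(12), Mul(U, Add(43, 51))), -1) = Pow(Add(12, Mul(-3, Add(43, 51))), -1) = Pow(Add(12, Mul(-3, 94)), -1) = Pow(Add(12, -282), -1) = Pow(-270, -1) = Rational(-1, 270)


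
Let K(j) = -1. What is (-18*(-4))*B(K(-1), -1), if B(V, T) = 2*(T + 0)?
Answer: -144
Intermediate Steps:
B(V, T) = 2*T
(-18*(-4))*B(K(-1), -1) = (-18*(-4))*(2*(-1)) = 72*(-2) = -144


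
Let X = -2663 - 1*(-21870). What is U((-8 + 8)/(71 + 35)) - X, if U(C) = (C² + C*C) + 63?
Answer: -19144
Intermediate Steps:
U(C) = 63 + 2*C² (U(C) = (C² + C²) + 63 = 2*C² + 63 = 63 + 2*C²)
X = 19207 (X = -2663 + 21870 = 19207)
U((-8 + 8)/(71 + 35)) - X = (63 + 2*((-8 + 8)/(71 + 35))²) - 1*19207 = (63 + 2*(0/106)²) - 19207 = (63 + 2*(0*(1/106))²) - 19207 = (63 + 2*0²) - 19207 = (63 + 2*0) - 19207 = (63 + 0) - 19207 = 63 - 19207 = -19144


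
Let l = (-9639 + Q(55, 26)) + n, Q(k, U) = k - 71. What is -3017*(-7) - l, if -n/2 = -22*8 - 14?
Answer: 30394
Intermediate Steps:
Q(k, U) = -71 + k
n = 380 (n = -2*(-22*8 - 14) = -2*(-176 - 14) = -2*(-190) = 380)
l = -9275 (l = (-9639 + (-71 + 55)) + 380 = (-9639 - 16) + 380 = -9655 + 380 = -9275)
-3017*(-7) - l = -3017*(-7) - 1*(-9275) = 21119 + 9275 = 30394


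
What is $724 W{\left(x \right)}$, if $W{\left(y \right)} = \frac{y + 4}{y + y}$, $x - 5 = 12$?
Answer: $\frac{7602}{17} \approx 447.18$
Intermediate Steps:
$x = 17$ ($x = 5 + 12 = 17$)
$W{\left(y \right)} = \frac{4 + y}{2 y}$
$724 W{\left(x \right)} = 724 \frac{4 + 17}{2 \cdot 17} = 724 \cdot \frac{1}{2} \cdot \frac{1}{17} \cdot 21 = 724 \cdot \frac{21}{34} = \frac{7602}{17}$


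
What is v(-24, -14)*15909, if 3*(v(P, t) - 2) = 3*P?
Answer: -349998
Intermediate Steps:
v(P, t) = 2 + P (v(P, t) = 2 + (3*P)/3 = 2 + P)
v(-24, -14)*15909 = (2 - 24)*15909 = -22*15909 = -349998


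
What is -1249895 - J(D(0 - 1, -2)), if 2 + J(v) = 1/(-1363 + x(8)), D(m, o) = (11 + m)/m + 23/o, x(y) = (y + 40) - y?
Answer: -1653608438/1323 ≈ -1.2499e+6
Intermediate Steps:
x(y) = 40 (x(y) = (40 + y) - y = 40)
D(m, o) = 23/o + (11 + m)/m (D(m, o) = (11 + m)/m + 23/o = 23/o + (11 + m)/m)
J(v) = -2647/1323 (J(v) = -2 + 1/(-1363 + 40) = -2 + 1/(-1323) = -2 - 1/1323 = -2647/1323)
-1249895 - J(D(0 - 1, -2)) = -1249895 - 1*(-2647/1323) = -1249895 + 2647/1323 = -1653608438/1323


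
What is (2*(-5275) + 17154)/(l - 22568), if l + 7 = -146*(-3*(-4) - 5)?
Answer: -6604/23597 ≈ -0.27987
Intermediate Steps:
l = -1029 (l = -7 - 146*(-3*(-4) - 5) = -7 - 146*(12 - 5) = -7 - 146*7 = -7 - 1022 = -1029)
(2*(-5275) + 17154)/(l - 22568) = (2*(-5275) + 17154)/(-1029 - 22568) = (-10550 + 17154)/(-23597) = 6604*(-1/23597) = -6604/23597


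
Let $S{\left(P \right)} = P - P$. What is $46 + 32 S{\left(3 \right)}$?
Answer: $46$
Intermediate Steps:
$S{\left(P \right)} = 0$
$46 + 32 S{\left(3 \right)} = 46 + 32 \cdot 0 = 46 + 0 = 46$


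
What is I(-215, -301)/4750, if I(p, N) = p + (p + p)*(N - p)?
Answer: 387/50 ≈ 7.7400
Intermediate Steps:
I(p, N) = p + 2*p*(N - p) (I(p, N) = p + (2*p)*(N - p) = p + 2*p*(N - p))
I(-215, -301)/4750 = -215*(1 - 2*(-215) + 2*(-301))/4750 = -215*(1 + 430 - 602)*(1/4750) = -215*(-171)*(1/4750) = 36765*(1/4750) = 387/50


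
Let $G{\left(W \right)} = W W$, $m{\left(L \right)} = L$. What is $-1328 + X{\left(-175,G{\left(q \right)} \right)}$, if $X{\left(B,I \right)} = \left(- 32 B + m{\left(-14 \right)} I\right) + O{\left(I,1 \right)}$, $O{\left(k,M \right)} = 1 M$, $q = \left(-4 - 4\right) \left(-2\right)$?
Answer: $689$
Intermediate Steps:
$q = 16$ ($q = \left(-4 - 4\right) \left(-2\right) = \left(-8\right) \left(-2\right) = 16$)
$G{\left(W \right)} = W^{2}$
$O{\left(k,M \right)} = M$
$X{\left(B,I \right)} = 1 - 32 B - 14 I$ ($X{\left(B,I \right)} = \left(- 32 B - 14 I\right) + 1 = 1 - 32 B - 14 I$)
$-1328 + X{\left(-175,G{\left(q \right)} \right)} = -1328 - \left(-5601 + 3584\right) = -1328 + \left(1 + 5600 - 3584\right) = -1328 + 2017 = 689$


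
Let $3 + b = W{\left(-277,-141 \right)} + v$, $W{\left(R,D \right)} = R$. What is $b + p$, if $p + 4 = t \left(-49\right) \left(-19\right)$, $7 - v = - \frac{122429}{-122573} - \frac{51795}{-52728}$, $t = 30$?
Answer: $\frac{59569780271395}{2154343048} \approx 27651.0$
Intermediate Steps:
$v = \frac{10812366387}{2154343048}$ ($v = 7 - \left(- \frac{122429}{-122573} - \frac{51795}{-52728}\right) = 7 - \left(\left(-122429\right) \left(- \frac{1}{122573}\right) - - \frac{17265}{17576}\right) = 7 - \left(\frac{122429}{122573} + \frac{17265}{17576}\right) = 7 - \frac{4268034949}{2154343048} = \frac{10812366387}{2154343048} \approx 5.0189$)
$p = 27926$ ($p = -4 + 30 \left(-49\right) \left(-19\right) = -4 - -27930 = -4 + 27930 = 27926$)
$b = - \frac{592403687053}{2154343048}$ ($b = -3 + \left(-277 + \frac{10812366387}{2154343048}\right) = -3 - \frac{585940657909}{2154343048} = - \frac{592403687053}{2154343048} \approx -274.98$)
$b + p = - \frac{592403687053}{2154343048} + 27926 = \frac{59569780271395}{2154343048}$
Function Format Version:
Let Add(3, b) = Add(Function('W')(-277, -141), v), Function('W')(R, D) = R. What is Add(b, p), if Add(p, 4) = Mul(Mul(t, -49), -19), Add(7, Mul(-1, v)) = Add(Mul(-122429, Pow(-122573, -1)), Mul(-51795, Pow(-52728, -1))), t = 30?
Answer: Rational(59569780271395, 2154343048) ≈ 27651.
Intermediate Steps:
v = Rational(10812366387, 2154343048) (v = Add(7, Mul(-1, Add(Mul(-122429, Pow(-122573, -1)), Mul(-51795, Pow(-52728, -1))))) = Add(7, Mul(-1, Add(Mul(-122429, Rational(-1, 122573)), Mul(-51795, Rational(-1, 52728))))) = Add(7, Mul(-1, Add(Rational(122429, 122573), Rational(17265, 17576)))) = Add(7, Mul(-1, Rational(4268034949, 2154343048))) = Add(7, Rational(-4268034949, 2154343048)) = Rational(10812366387, 2154343048) ≈ 5.0189)
p = 27926 (p = Add(-4, Mul(Mul(30, -49), -19)) = Add(-4, Mul(-1470, -19)) = Add(-4, 27930) = 27926)
b = Rational(-592403687053, 2154343048) (b = Add(-3, Add(-277, Rational(10812366387, 2154343048))) = Add(-3, Rational(-585940657909, 2154343048)) = Rational(-592403687053, 2154343048) ≈ -274.98)
Add(b, p) = Add(Rational(-592403687053, 2154343048), 27926) = Rational(59569780271395, 2154343048)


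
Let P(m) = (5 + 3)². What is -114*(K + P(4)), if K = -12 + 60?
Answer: -12768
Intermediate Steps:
P(m) = 64 (P(m) = 8² = 64)
K = 48
-114*(K + P(4)) = -114*(48 + 64) = -114*112 = -12768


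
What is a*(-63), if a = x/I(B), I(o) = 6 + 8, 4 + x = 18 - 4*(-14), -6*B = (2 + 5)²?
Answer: -315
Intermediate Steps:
B = -49/6 (B = -(2 + 5)²/6 = -⅙*7² = -⅙*49 = -49/6 ≈ -8.1667)
x = 70 (x = -4 + (18 - 4*(-14)) = -4 + (18 + 56) = -4 + 74 = 70)
I(o) = 14
a = 5 (a = 70/14 = 70*(1/14) = 5)
a*(-63) = 5*(-63) = -315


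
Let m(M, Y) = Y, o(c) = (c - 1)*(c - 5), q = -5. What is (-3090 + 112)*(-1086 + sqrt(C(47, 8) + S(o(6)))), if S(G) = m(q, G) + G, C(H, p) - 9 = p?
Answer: 3234108 - 8934*sqrt(3) ≈ 3.2186e+6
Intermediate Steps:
C(H, p) = 9 + p
o(c) = (-1 + c)*(-5 + c)
S(G) = 2*G (S(G) = G + G = 2*G)
(-3090 + 112)*(-1086 + sqrt(C(47, 8) + S(o(6)))) = (-3090 + 112)*(-1086 + sqrt((9 + 8) + 2*(5 + 6**2 - 6*6))) = -2978*(-1086 + sqrt(17 + 2*(5 + 36 - 36))) = -2978*(-1086 + sqrt(17 + 2*5)) = -2978*(-1086 + sqrt(17 + 10)) = -2978*(-1086 + sqrt(27)) = -2978*(-1086 + 3*sqrt(3)) = 3234108 - 8934*sqrt(3)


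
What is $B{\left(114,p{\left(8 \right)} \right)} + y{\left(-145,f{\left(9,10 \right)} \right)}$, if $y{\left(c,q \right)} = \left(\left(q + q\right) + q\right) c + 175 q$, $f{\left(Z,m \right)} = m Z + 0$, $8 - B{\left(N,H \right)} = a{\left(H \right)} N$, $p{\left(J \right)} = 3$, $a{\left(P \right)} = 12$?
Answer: $-24760$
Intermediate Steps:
$B{\left(N,H \right)} = 8 - 12 N$
$f{\left(Z,m \right)} = Z m$ ($f{\left(Z,m \right)} = Z m + 0 = Z m$)
$y{\left(c,q \right)} = 175 q + 3 c q$ ($y{\left(c,q \right)} = \left(2 q + q\right) c + 175 q = 3 q c + 175 q = 3 c q + 175 q = 175 q + 3 c q$)
$B{\left(114,p{\left(8 \right)} \right)} + y{\left(-145,f{\left(9,10 \right)} \right)} = \left(8 - 1368\right) + 9 \cdot 10 \left(175 + 3 \left(-145\right)\right) = \left(8 - 1368\right) + 90 \left(175 - 435\right) = -1360 + 90 \left(-260\right) = -1360 - 23400 = -24760$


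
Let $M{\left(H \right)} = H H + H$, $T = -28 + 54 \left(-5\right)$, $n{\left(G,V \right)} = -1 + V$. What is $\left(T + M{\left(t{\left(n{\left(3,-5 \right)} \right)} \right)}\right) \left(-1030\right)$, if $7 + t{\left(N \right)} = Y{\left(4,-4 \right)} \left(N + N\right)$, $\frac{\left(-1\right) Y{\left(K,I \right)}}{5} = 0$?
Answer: $263680$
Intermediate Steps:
$Y{\left(K,I \right)} = 0$ ($Y{\left(K,I \right)} = \left(-5\right) 0 = 0$)
$t{\left(N \right)} = -7$ ($t{\left(N \right)} = -7 + 0 \left(N + N\right) = -7 + 0 \cdot 2 N = -7 + 0 = -7$)
$T = -298$ ($T = -28 - 270 = -298$)
$M{\left(H \right)} = H + H^{2}$ ($M{\left(H \right)} = H^{2} + H = H + H^{2}$)
$\left(T + M{\left(t{\left(n{\left(3,-5 \right)} \right)} \right)}\right) \left(-1030\right) = \left(-298 - 7 \left(1 - 7\right)\right) \left(-1030\right) = \left(-298 - -42\right) \left(-1030\right) = \left(-298 + 42\right) \left(-1030\right) = \left(-256\right) \left(-1030\right) = 263680$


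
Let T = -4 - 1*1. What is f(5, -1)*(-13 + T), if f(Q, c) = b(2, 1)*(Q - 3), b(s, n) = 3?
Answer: -108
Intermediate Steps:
T = -5 (T = -4 - 1 = -5)
f(Q, c) = -9 + 3*Q (f(Q, c) = 3*(Q - 3) = 3*(-3 + Q) = -9 + 3*Q)
f(5, -1)*(-13 + T) = (-9 + 3*5)*(-13 - 5) = (-9 + 15)*(-18) = 6*(-18) = -108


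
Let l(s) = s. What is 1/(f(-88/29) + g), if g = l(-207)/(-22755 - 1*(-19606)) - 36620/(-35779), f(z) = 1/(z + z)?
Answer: 19829580496/18331809349 ≈ 1.0817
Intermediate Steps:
f(z) = 1/(2*z)
g = 122722633/112668071 (g = -207/(-22755 - 1*(-19606)) - 36620/(-35779) = -207/(-22755 + 19606) - 36620*(-1/35779) = -207/(-3149) + 36620/35779 = -207*(-1/3149) + 36620/35779 = 207/3149 + 36620/35779 = 122722633/112668071 ≈ 1.0892)
1/(f(-88/29) + g) = 1/(1/(2*((-88/29))) + 122722633/112668071) = 1/(1/(2*((-88*1/29))) + 122722633/112668071) = 1/(1/(2*(-88/29)) + 122722633/112668071) = 1/((½)*(-29/88) + 122722633/112668071) = 1/(-29/176 + 122722633/112668071) = 1/(18331809349/19829580496) = 19829580496/18331809349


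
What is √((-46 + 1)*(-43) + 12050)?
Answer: √13985 ≈ 118.26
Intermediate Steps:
√((-46 + 1)*(-43) + 12050) = √(-45*(-43) + 12050) = √(1935 + 12050) = √13985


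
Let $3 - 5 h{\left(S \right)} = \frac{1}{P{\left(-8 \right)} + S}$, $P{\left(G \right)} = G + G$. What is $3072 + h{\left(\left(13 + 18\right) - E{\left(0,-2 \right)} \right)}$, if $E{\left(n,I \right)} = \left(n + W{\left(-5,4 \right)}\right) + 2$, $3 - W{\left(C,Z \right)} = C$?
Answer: $\frac{76814}{25} \approx 3072.6$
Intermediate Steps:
$P{\left(G \right)} = 2 G$
$W{\left(C,Z \right)} = 3 - C$
$E{\left(n,I \right)} = 10 + n$ ($E{\left(n,I \right)} = \left(n + \left(3 - -5\right)\right) + 2 = \left(n + \left(3 + 5\right)\right) + 2 = \left(n + 8\right) + 2 = \left(8 + n\right) + 2 = 10 + n$)
$h{\left(S \right)} = \frac{3}{5} - \frac{1}{5 \left(-16 + S\right)}$ ($h{\left(S \right)} = \frac{3}{5} - \frac{1}{5 \left(2 \left(-8\right) + S\right)} = \frac{3}{5} - \frac{1}{5 \left(-16 + S\right)}$)
$3072 + h{\left(\left(13 + 18\right) - E{\left(0,-2 \right)} \right)} = 3072 + \frac{-49 + 3 \left(\left(13 + 18\right) - \left(10 + 0\right)\right)}{5 \left(-16 + \left(\left(13 + 18\right) - \left(10 + 0\right)\right)\right)} = 3072 + \frac{-49 + 3 \left(31 - 10\right)}{5 \left(-16 + \left(31 - 10\right)\right)} = 3072 + \frac{-49 + 3 \cdot 21}{5 \left(-16 + 21\right)} = 3072 + \frac{-49 + 63}{5 \cdot 5} = 3072 + \frac{1}{5} \cdot \frac{1}{5} \cdot 14 = 3072 + \frac{14}{25} = \frac{76814}{25}$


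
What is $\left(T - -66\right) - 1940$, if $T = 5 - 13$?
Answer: $-1882$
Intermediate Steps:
$T = -8$
$\left(T - -66\right) - 1940 = \left(-8 - -66\right) - 1940 = \left(-8 + 66\right) - 1940 = 58 - 1940 = -1882$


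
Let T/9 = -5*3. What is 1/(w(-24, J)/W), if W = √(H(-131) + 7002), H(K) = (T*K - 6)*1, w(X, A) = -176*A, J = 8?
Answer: -√24681/1408 ≈ -0.11158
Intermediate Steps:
T = -135 (T = 9*(-5*3) = 9*(-15) = -135)
H(K) = -6 - 135*K (H(K) = (-135*K - 6)*1 = (-6 - 135*K)*1 = -6 - 135*K)
W = √24681 (W = √((-6 - 135*(-131)) + 7002) = √((-6 + 17685) + 7002) = √(17679 + 7002) = √24681 ≈ 157.10)
1/(w(-24, J)/W) = 1/((-176*8)/(√24681)) = 1/(-1408*√24681/24681) = -√24681/1408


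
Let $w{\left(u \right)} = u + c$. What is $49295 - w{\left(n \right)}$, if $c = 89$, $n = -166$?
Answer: $49372$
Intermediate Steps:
$w{\left(u \right)} = 89 + u$ ($w{\left(u \right)} = u + 89 = 89 + u$)
$49295 - w{\left(n \right)} = 49295 - \left(89 - 166\right) = 49295 - -77 = 49295 + 77 = 49372$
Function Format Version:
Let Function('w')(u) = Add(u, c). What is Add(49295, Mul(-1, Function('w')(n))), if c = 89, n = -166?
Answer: 49372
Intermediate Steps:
Function('w')(u) = Add(89, u) (Function('w')(u) = Add(u, 89) = Add(89, u))
Add(49295, Mul(-1, Function('w')(n))) = Add(49295, Mul(-1, Add(89, -166))) = Add(49295, Mul(-1, -77)) = Add(49295, 77) = 49372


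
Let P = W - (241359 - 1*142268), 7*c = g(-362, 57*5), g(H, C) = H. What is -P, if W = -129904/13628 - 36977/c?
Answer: 121342191233/1233334 ≈ 98386.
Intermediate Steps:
c = -362/7 (c = (1/7)*(-362) = -362/7 ≈ -51.714)
W = 870108161/1233334 (W = -129904/13628 - 36977/(-362/7) = -129904*1/13628 - 36977*(-7/362) = -32476/3407 + 258839/362 = 870108161/1233334 ≈ 705.49)
P = -121342191233/1233334 (P = 870108161/1233334 - (241359 - 1*142268) = 870108161/1233334 - (241359 - 142268) = 870108161/1233334 - 1*99091 = 870108161/1233334 - 99091 = -121342191233/1233334 ≈ -98386.)
-P = -1*(-121342191233/1233334) = 121342191233/1233334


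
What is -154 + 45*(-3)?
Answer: -289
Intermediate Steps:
-154 + 45*(-3) = -154 - 135 = -289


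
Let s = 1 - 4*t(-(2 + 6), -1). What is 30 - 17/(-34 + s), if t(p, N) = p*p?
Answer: 511/17 ≈ 30.059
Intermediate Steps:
t(p, N) = p**2
s = -255 (s = 1 - 4*(2 + 6)**2 = 1 - 4*(-1*8)**2 = 1 - 4*(-8)**2 = 1 - 4*64 = 1 - 256 = -255)
30 - 17/(-34 + s) = 30 - 17/(-34 - 255) = 30 - 17/(-289) = 30 - 1/289*(-17) = 30 + 1/17 = 511/17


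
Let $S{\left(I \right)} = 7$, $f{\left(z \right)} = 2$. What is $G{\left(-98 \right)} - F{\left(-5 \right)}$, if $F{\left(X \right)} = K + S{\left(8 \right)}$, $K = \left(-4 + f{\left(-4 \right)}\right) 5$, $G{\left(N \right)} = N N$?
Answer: $9607$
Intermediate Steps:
$G{\left(N \right)} = N^{2}$
$K = -10$ ($K = \left(-4 + 2\right) 5 = \left(-2\right) 5 = -10$)
$F{\left(X \right)} = -3$ ($F{\left(X \right)} = -10 + 7 = -3$)
$G{\left(-98 \right)} - F{\left(-5 \right)} = \left(-98\right)^{2} - -3 = 9604 + 3 = 9607$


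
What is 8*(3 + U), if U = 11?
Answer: 112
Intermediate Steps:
8*(3 + U) = 8*(3 + 11) = 8*14 = 112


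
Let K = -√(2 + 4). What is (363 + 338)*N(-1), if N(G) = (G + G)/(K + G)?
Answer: -1402/5 + 1402*√6/5 ≈ 406.44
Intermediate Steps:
K = -√6 ≈ -2.4495
N(G) = 2*G/(G - √6) (N(G) = (G + G)/(-√6 + G) = (2*G)/(G - √6) = 2*G/(G - √6))
(363 + 338)*N(-1) = (363 + 338)*(2*(-1)/(-1 - √6)) = 701*(-2/(-1 - √6)) = -1402/(-1 - √6)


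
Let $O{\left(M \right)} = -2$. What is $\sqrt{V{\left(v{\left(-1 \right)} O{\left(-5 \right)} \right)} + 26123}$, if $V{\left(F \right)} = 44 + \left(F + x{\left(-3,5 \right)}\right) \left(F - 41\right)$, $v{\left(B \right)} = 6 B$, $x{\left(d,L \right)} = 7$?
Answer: $4 \sqrt{1601} \approx 160.05$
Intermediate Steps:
$V{\left(F \right)} = 44 + \left(-41 + F\right) \left(7 + F\right)$ ($V{\left(F \right)} = 44 + \left(F + 7\right) \left(F - 41\right) = 44 + \left(7 + F\right) \left(-41 + F\right) = 44 + \left(-41 + F\right) \left(7 + F\right)$)
$\sqrt{V{\left(v{\left(-1 \right)} O{\left(-5 \right)} \right)} + 26123} = \sqrt{\left(-243 + \left(6 \left(-1\right) \left(-2\right)\right)^{2} - 34 \cdot 6 \left(-1\right) \left(-2\right)\right) + 26123} = \sqrt{\left(-243 + \left(\left(-6\right) \left(-2\right)\right)^{2} - 34 \left(\left(-6\right) \left(-2\right)\right)\right) + 26123} = \sqrt{\left(-243 + 12^{2} - 408\right) + 26123} = \sqrt{\left(-243 + 144 - 408\right) + 26123} = \sqrt{-507 + 26123} = \sqrt{25616} = 4 \sqrt{1601}$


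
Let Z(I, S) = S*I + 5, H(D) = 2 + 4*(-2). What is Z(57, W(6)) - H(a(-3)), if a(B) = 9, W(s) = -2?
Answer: -103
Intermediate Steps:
H(D) = -6 (H(D) = 2 - 8 = -6)
Z(I, S) = 5 + I*S (Z(I, S) = I*S + 5 = 5 + I*S)
Z(57, W(6)) - H(a(-3)) = (5 + 57*(-2)) - 1*(-6) = (5 - 114) + 6 = -109 + 6 = -103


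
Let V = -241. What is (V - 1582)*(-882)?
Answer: 1607886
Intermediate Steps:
(V - 1582)*(-882) = (-241 - 1582)*(-882) = -1823*(-882) = 1607886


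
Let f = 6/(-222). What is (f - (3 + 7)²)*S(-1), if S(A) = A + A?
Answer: 7402/37 ≈ 200.05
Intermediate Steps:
f = -1/37 (f = 6*(-1/222) = -1/37 ≈ -0.027027)
S(A) = 2*A
(f - (3 + 7)²)*S(-1) = (-1/37 - (3 + 7)²)*(2*(-1)) = (-1/37 - 1*10²)*(-2) = (-1/37 - 1*100)*(-2) = (-1/37 - 100)*(-2) = -3701/37*(-2) = 7402/37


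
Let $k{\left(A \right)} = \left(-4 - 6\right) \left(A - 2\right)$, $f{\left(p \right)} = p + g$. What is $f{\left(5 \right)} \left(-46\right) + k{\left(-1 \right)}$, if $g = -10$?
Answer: $260$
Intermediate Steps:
$f{\left(p \right)} = -10 + p$ ($f{\left(p \right)} = p - 10 = -10 + p$)
$k{\left(A \right)} = 20 - 10 A$ ($k{\left(A \right)} = - 10 \left(-2 + A\right) = 20 - 10 A$)
$f{\left(5 \right)} \left(-46\right) + k{\left(-1 \right)} = \left(-10 + 5\right) \left(-46\right) + \left(20 - -10\right) = \left(-5\right) \left(-46\right) + \left(20 + 10\right) = 230 + 30 = 260$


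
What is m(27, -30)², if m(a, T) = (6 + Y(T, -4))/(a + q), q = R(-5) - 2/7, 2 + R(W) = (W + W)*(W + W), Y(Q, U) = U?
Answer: 196/762129 ≈ 0.00025717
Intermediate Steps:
R(W) = -2 + 4*W² (R(W) = -2 + (W + W)*(W + W) = -2 + (2*W)*(2*W) = -2 + 4*W²)
q = 684/7 (q = (-2 + 4*(-5)²) - 2/7 = (-2 + 4*25) - 2*⅐ = (-2 + 100) - 2/7 = 98 - 2/7 = 684/7 ≈ 97.714)
m(a, T) = 2/(684/7 + a) (m(a, T) = (6 - 4)/(a + 684/7) = 2/(684/7 + a))
m(27, -30)² = (14/(684 + 7*27))² = (14/(684 + 189))² = (14/873)² = 196/762129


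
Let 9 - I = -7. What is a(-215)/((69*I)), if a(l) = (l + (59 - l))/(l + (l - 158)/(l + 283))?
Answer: -1003/4138068 ≈ -0.00024238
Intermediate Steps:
I = 16 (I = 9 - 1*(-7) = 9 + 7 = 16)
a(l) = 59/(l + (-158 + l)/(283 + l))
a(-215)/((69*I)) = (59*(283 - 215)/(-158 + (-215)² + 284*(-215)))/((69*16)) = (59*68/(-158 + 46225 - 61060))/1104 = (59*68/(-14993))*(1/1104) = (59*(-1/14993)*68)*(1/1104) = -4012/14993*1/1104 = -1003/4138068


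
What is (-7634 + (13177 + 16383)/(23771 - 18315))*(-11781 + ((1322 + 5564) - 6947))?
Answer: 993714363/11 ≈ 9.0338e+7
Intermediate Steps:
(-7634 + (13177 + 16383)/(23771 - 18315))*(-11781 + ((1322 + 5564) - 6947)) = (-7634 + 29560/5456)*(-11781 + (6886 - 6947)) = (-7634 + 29560*(1/5456))*(-11781 - 61) = (-7634 + 3695/682)*(-11842) = -5202693/682*(-11842) = 993714363/11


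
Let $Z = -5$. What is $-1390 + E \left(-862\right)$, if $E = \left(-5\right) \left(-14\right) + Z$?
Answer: $-57420$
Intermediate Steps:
$E = 65$ ($E = \left(-5\right) \left(-14\right) - 5 = 70 - 5 = 65$)
$-1390 + E \left(-862\right) = -1390 + 65 \left(-862\right) = -1390 - 56030 = -57420$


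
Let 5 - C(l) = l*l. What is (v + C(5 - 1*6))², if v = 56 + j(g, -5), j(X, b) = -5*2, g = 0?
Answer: 2500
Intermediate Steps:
j(X, b) = -10
C(l) = 5 - l² (C(l) = 5 - l*l = 5 - l²)
v = 46 (v = 56 - 10 = 46)
(v + C(5 - 1*6))² = (46 + (5 - (5 - 1*6)²))² = (46 + (5 - (5 - 6)²))² = (46 + (5 - 1*(-1)²))² = (46 + (5 - 1*1))² = (46 + (5 - 1))² = (46 + 4)² = 50² = 2500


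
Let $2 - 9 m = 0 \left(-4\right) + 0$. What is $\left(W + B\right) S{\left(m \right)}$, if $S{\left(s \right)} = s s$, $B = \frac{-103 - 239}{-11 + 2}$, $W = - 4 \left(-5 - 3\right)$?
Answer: $\frac{280}{81} \approx 3.4568$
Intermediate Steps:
$m = \frac{2}{9}$ ($m = \frac{2}{9} - \frac{0 \left(-4\right) + 0}{9} = \frac{2}{9} - \frac{0 + 0}{9} = \frac{2}{9} - 0 = \frac{2}{9} + 0 = \frac{2}{9} \approx 0.22222$)
$W = 32$ ($W = \left(-4\right) \left(-8\right) = 32$)
$B = 38$ ($B = - \frac{342}{-9} = \left(-342\right) \left(- \frac{1}{9}\right) = 38$)
$S{\left(s \right)} = s^{2}$
$\left(W + B\right) S{\left(m \right)} = \left(32 + 38\right) \left(\frac{2}{9}\right)^{2} = 70 \cdot \frac{4}{81} = \frac{280}{81}$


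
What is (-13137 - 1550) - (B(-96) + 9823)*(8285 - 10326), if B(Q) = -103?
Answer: 19823833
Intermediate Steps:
(-13137 - 1550) - (B(-96) + 9823)*(8285 - 10326) = (-13137 - 1550) - (-103 + 9823)*(8285 - 10326) = -14687 - 9720*(-2041) = -14687 - 1*(-19838520) = -14687 + 19838520 = 19823833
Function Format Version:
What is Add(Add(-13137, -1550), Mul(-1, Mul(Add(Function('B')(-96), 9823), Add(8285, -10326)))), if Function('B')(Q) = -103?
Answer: 19823833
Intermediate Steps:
Add(Add(-13137, -1550), Mul(-1, Mul(Add(Function('B')(-96), 9823), Add(8285, -10326)))) = Add(Add(-13137, -1550), Mul(-1, Mul(Add(-103, 9823), Add(8285, -10326)))) = Add(-14687, Mul(-1, Mul(9720, -2041))) = Add(-14687, Mul(-1, -19838520)) = Add(-14687, 19838520) = 19823833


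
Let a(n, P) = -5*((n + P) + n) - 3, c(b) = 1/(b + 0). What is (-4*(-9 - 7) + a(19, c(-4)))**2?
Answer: 261121/16 ≈ 16320.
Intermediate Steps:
c(b) = 1/b
a(n, P) = -3 - 10*n - 5*P (a(n, P) = -5*((P + n) + n) - 3 = -5*(P + 2*n) - 3 = (-10*n - 5*P) - 3 = -3 - 10*n - 5*P)
(-4*(-9 - 7) + a(19, c(-4)))**2 = (-4*(-9 - 7) + (-3 - 10*19 - 5/(-4)))**2 = (-4*(-16) + (-3 - 190 - 5*(-1/4)))**2 = (64 + (-3 - 190 + 5/4))**2 = (64 - 767/4)**2 = (-511/4)**2 = 261121/16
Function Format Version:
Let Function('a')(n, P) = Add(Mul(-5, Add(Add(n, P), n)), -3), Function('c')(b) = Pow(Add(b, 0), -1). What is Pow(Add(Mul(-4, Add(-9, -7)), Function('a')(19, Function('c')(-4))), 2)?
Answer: Rational(261121, 16) ≈ 16320.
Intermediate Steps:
Function('c')(b) = Pow(b, -1)
Function('a')(n, P) = Add(-3, Mul(-10, n), Mul(-5, P)) (Function('a')(n, P) = Add(Mul(-5, Add(Add(P, n), n)), -3) = Add(Mul(-5, Add(P, Mul(2, n))), -3) = Add(Add(Mul(-10, n), Mul(-5, P)), -3) = Add(-3, Mul(-10, n), Mul(-5, P)))
Pow(Add(Mul(-4, Add(-9, -7)), Function('a')(19, Function('c')(-4))), 2) = Pow(Add(Mul(-4, Add(-9, -7)), Add(-3, Mul(-10, 19), Mul(-5, Pow(-4, -1)))), 2) = Pow(Add(Mul(-4, -16), Add(-3, -190, Mul(-5, Rational(-1, 4)))), 2) = Pow(Add(64, Add(-3, -190, Rational(5, 4))), 2) = Pow(Add(64, Rational(-767, 4)), 2) = Pow(Rational(-511, 4), 2) = Rational(261121, 16)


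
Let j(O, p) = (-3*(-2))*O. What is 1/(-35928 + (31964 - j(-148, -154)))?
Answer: -1/3076 ≈ -0.00032510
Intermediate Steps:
j(O, p) = 6*O
1/(-35928 + (31964 - j(-148, -154))) = 1/(-35928 + (31964 - 6*(-148))) = 1/(-35928 + (31964 - 1*(-888))) = 1/(-35928 + (31964 + 888)) = 1/(-35928 + 32852) = 1/(-3076) = -1/3076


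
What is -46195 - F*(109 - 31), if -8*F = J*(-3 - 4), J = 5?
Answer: -186145/4 ≈ -46536.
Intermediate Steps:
F = 35/8 (F = -5*(-3 - 4)/8 = -5*(-7)/8 = -⅛*(-35) = 35/8 ≈ 4.3750)
-46195 - F*(109 - 31) = -46195 - 35*(109 - 31)/8 = -46195 - 35*78/8 = -46195 - 1*1365/4 = -46195 - 1365/4 = -186145/4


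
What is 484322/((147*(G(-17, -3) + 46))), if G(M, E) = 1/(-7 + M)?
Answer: 3874576/54047 ≈ 71.689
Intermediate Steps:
484322/((147*(G(-17, -3) + 46))) = 484322/((147*(1/(-7 - 17) + 46))) = 484322/((147*(1/(-24) + 46))) = 484322/((147*(-1/24 + 46))) = 484322/((147*(1103/24))) = 484322/(54047/8) = 484322*(8/54047) = 3874576/54047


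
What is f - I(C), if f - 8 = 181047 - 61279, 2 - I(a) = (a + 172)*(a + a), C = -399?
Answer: 300920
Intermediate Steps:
I(a) = 2 - 2*a*(172 + a) (I(a) = 2 - (a + 172)*(a + a) = 2 - (172 + a)*2*a = 2 - 2*a*(172 + a))
f = 119776 (f = 8 + (181047 - 61279) = 8 + 119768 = 119776)
f - I(C) = 119776 - (2 - 344*(-399) - 2*(-399)²) = 119776 - (2 + 137256 - 2*159201) = 119776 - (2 + 137256 - 318402) = 119776 - 1*(-181144) = 119776 + 181144 = 300920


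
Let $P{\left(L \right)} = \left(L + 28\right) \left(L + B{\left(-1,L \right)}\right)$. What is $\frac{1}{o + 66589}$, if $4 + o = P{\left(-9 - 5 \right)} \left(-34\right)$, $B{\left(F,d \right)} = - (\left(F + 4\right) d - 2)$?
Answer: $\frac{1}{52305} \approx 1.9119 \cdot 10^{-5}$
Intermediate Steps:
$B{\left(F,d \right)} = 2 - d \left(4 + F\right)$ ($B{\left(F,d \right)} = - (\left(4 + F\right) d - 2) = - (d \left(4 + F\right) - 2) = - (-2 + d \left(4 + F\right)) = 2 - d \left(4 + F\right)$)
$P{\left(L \right)} = \left(2 - 2 L\right) \left(28 + L\right)$ ($P{\left(L \right)} = \left(L + 28\right) \left(L - \left(-2 + 3 L\right)\right) = \left(28 + L\right) \left(L + \left(2 - 4 L + L\right)\right) = \left(28 + L\right) \left(L - \left(-2 + 3 L\right)\right) = \left(28 + L\right) \left(2 - 2 L\right) = \left(2 - 2 L\right) \left(28 + L\right)$)
$o = -14284$ ($o = -4 + \left(56 - 54 \left(-9 - 5\right) - 2 \left(-9 - 5\right)^{2}\right) \left(-34\right) = -4 + \left(56 - -756 - 2 \left(-14\right)^{2}\right) \left(-34\right) = -4 + \left(56 + 756 - 392\right) \left(-34\right) = -4 + 420 \left(-34\right) = -4 - 14280 = -14284$)
$\frac{1}{o + 66589} = \frac{1}{-14284 + 66589} = \frac{1}{52305}$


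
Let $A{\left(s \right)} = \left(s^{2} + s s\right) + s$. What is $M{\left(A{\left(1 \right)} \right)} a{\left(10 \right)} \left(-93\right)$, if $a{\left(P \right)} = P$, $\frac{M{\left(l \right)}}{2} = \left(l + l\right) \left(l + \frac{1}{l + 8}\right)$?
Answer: $- \frac{379440}{11} \approx -34495.0$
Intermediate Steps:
$A{\left(s \right)} = s + 2 s^{2}$ ($A{\left(s \right)} = \left(s^{2} + s^{2}\right) + s = 2 s^{2} + s = s + 2 s^{2}$)
$M{\left(l \right)} = 4 l \left(l + \frac{1}{8 + l}\right)$ ($M{\left(l \right)} = 2 \left(l + l\right) \left(l + \frac{1}{l + 8}\right) = 2 \cdot 2 l \left(l + \frac{1}{8 + l}\right) = 4 l \left(l + \frac{1}{8 + l}\right)$)
$M{\left(A{\left(1 \right)} \right)} a{\left(10 \right)} \left(-93\right) = \frac{4 \cdot 1 \left(1 + 2 \cdot 1\right) \left(1 + \left(1 \left(1 + 2 \cdot 1\right)\right)^{2} + 8 \cdot 1 \left(1 + 2 \cdot 1\right)\right)}{8 + 1 \left(1 + 2 \cdot 1\right)} 10 \left(-93\right) = \frac{4 \cdot 1 \left(1 + 2\right) \left(1 + \left(1 \left(1 + 2\right)\right)^{2} + 8 \cdot 1 \left(1 + 2\right)\right)}{8 + 1 \left(1 + 2\right)} 10 \left(-93\right) = \frac{4 \cdot 1 \cdot 3 \left(1 + \left(1 \cdot 3\right)^{2} + 8 \cdot 1 \cdot 3\right)}{8 + 1 \cdot 3} \cdot 10 \left(-93\right) = 4 \cdot 3 \frac{1}{8 + 3} \left(1 + 3^{2} + 8 \cdot 3\right) 10 \left(-93\right) = 4 \cdot 3 \cdot \frac{1}{11} \left(1 + 9 + 24\right) 10 \left(-93\right) = 4 \cdot 3 \cdot \frac{1}{11} \cdot 34 \cdot 10 \left(-93\right) = \frac{408}{11} \cdot 10 \left(-93\right) = \frac{4080}{11} \left(-93\right) = - \frac{379440}{11}$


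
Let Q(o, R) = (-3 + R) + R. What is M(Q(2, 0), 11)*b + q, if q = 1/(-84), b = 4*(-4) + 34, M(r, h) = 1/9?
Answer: 167/84 ≈ 1.9881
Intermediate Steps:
Q(o, R) = -3 + 2*R
M(r, h) = 1/9
b = 18 (b = -16 + 34 = 18)
q = -1/84 ≈ -0.011905
M(Q(2, 0), 11)*b + q = (1/9)*18 - 1/84 = 2 - 1/84 = 167/84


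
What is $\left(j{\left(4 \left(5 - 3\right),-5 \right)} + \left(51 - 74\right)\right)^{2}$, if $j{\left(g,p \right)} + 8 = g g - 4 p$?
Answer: $2809$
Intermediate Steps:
$j{\left(g,p \right)} = -8 + g^{2} - 4 p$ ($j{\left(g,p \right)} = -8 + \left(g g - 4 p\right) = -8 + \left(g^{2} - 4 p\right) = -8 + g^{2} - 4 p$)
$\left(j{\left(4 \left(5 - 3\right),-5 \right)} + \left(51 - 74\right)\right)^{2} = \left(\left(-8 + \left(4 \left(5 - 3\right)\right)^{2} - -20\right) + \left(51 - 74\right)\right)^{2} = \left(\left(-8 + \left(4 \cdot 2\right)^{2} + 20\right) - 23\right)^{2} = \left(\left(-8 + 8^{2} + 20\right) - 23\right)^{2} = \left(\left(-8 + 64 + 20\right) - 23\right)^{2} = \left(76 - 23\right)^{2} = 53^{2} = 2809$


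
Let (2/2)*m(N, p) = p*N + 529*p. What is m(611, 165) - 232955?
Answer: -44855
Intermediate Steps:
m(N, p) = 529*p + N*p (m(N, p) = p*N + 529*p = N*p + 529*p = 529*p + N*p)
m(611, 165) - 232955 = 165*(529 + 611) - 232955 = 165*1140 - 232955 = 188100 - 232955 = -44855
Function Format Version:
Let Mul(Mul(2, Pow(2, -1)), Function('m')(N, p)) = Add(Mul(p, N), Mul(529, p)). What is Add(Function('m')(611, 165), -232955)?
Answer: -44855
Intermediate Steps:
Function('m')(N, p) = Add(Mul(529, p), Mul(N, p)) (Function('m')(N, p) = Add(Mul(p, N), Mul(529, p)) = Add(Mul(N, p), Mul(529, p)) = Add(Mul(529, p), Mul(N, p)))
Add(Function('m')(611, 165), -232955) = Add(Mul(165, Add(529, 611)), -232955) = Add(Mul(165, 1140), -232955) = Add(188100, -232955) = -44855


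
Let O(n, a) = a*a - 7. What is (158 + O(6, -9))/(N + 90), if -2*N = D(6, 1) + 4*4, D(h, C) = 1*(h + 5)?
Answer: 464/153 ≈ 3.0327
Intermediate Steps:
D(h, C) = 5 + h (D(h, C) = 1*(5 + h) = 5 + h)
O(n, a) = -7 + a² (O(n, a) = a² - 7 = -7 + a²)
N = -27/2 (N = -((5 + 6) + 4*4)/2 = -(11 + 16)/2 = -½*27 = -27/2 ≈ -13.500)
(158 + O(6, -9))/(N + 90) = (158 + (-7 + (-9)²))/(-27/2 + 90) = (158 + (-7 + 81))/(153/2) = (158 + 74)*(2/153) = 232*(2/153) = 464/153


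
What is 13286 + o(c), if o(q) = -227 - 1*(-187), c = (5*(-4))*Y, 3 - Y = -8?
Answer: 13246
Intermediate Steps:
Y = 11 (Y = 3 - 1*(-8) = 3 + 8 = 11)
c = -220 (c = (5*(-4))*11 = -20*11 = -220)
o(q) = -40 (o(q) = -227 + 187 = -40)
13286 + o(c) = 13286 - 40 = 13246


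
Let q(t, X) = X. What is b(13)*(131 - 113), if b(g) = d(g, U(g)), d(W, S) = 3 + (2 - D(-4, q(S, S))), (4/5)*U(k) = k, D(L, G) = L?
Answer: 162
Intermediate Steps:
U(k) = 5*k/4
d(W, S) = 9 (d(W, S) = 3 + (2 - 1*(-4)) = 3 + (2 + 4) = 3 + 6 = 9)
b(g) = 9
b(13)*(131 - 113) = 9*(131 - 113) = 9*18 = 162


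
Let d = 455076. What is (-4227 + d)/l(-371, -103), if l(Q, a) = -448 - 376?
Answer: -450849/824 ≈ -547.15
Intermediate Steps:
l(Q, a) = -824
(-4227 + d)/l(-371, -103) = (-4227 + 455076)/(-824) = 450849*(-1/824) = -450849/824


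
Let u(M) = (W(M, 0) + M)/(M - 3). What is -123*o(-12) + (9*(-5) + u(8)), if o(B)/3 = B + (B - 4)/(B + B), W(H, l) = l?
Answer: 20693/5 ≈ 4138.6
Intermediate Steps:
u(M) = M/(-3 + M) (u(M) = (0 + M)/(M - 3) = M/(-3 + M))
o(B) = 3*B + 3*(-4 + B)/(2*B) (o(B) = 3*(B + (B - 4)/(B + B)) = 3*(B + (-4 + B)/((2*B))) = 3*(B + (-4 + B)*(1/(2*B))) = 3*(B + (-4 + B)/(2*B)) = 3*B + 3*(-4 + B)/(2*B))
-123*o(-12) + (9*(-5) + u(8)) = -123*(3/2 - 6/(-12) + 3*(-12)) + (9*(-5) + 8/(-3 + 8)) = -123*(3/2 - 6*(-1/12) - 36) + (-45 + 8/5) = -123*(3/2 + ½ - 36) + (-45 + 8*(⅕)) = -123*(-34) + (-45 + 8/5) = 4182 - 217/5 = 20693/5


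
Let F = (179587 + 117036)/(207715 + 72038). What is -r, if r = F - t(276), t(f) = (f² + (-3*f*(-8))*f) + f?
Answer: 532838528405/279753 ≈ 1.9047e+6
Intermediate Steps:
t(f) = f + 25*f² (t(f) = (f² + (-3*f*(-8))*f) + f = (f² + (24*f)*f) + f = (f² + 24*f²) + f = 25*f² + f = f + 25*f²)
F = 296623/279753 ≈ 1.0603
r = -532838528405/279753 (r = 296623/279753 - 276*(1 + 25*276) = 296623/279753 - 276*(1 + 6900) = 296623/279753 - 276*6901 = 296623/279753 - 1*1904676 = 296623/279753 - 1904676 = -532838528405/279753 ≈ -1.9047e+6)
-r = -1*(-532838528405/279753) = 532838528405/279753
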